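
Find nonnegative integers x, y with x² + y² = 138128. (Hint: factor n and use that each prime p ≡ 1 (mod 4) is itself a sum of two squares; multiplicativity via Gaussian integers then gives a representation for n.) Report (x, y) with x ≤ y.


Step 1: Factor n = 138128 = 2^4 · 89 · 97.
Step 2: Check the mod-4 condition on each prime factor: 2 = 2 (special); 89 ≡ 1 (mod 4), exponent 1; 97 ≡ 1 (mod 4), exponent 1.
All primes ≡ 3 (mod 4) appear to even exponent (or don't appear), so by the two-squares theorem n IS expressible as a sum of two squares.
Step 3: Build a representation. Group n = k² · m with k = 4 and m = 89 · 97 = 8633 (a product of primes ≡ 1 (mod 4)); a representation of m scales to one of n via (k·x)² + (k·y)² = k²(x² + y²). Each prime p ≡ 1 (mod 4) is itself a sum of two squares; find a² by testing p − a² for a perfect square:
  89: 89 − 1² = 88, 89 − 2² = 85, 89 − 3² = 80, 89 − 4² = 73, 89 − 5² = 64 = 8² ⇒ 89 = 5² + 8².
  97: 97 − 1² = 96, 97 − 2² = 93, 97 − 3² = 88, 97 − 4² = 81 = 9² ⇒ 97 = 4² + 9².
  Combine using the Brahmagupta–Fibonacci identity (a² + b²)(c² + d²) = (ac − bd)² + (ad + bc)² = (ac + bd)² + (ad − bc)²:
  89 · 97 = 8633: from (5² + 8²)(4² + 9²), take (5·4 − 8·9, 5·9 + 8·4) = (20 − 72, 45 + 32) = (-52, 77); dropping signs (only squares matter) gives (52, 77); check 52² + 77² = 2704 + 5929 = 8633 ✓.
  Scale by k = 4: (4·52, 4·77) = (208, 308).
Step 4: Order so x ≤ y and verify: 208² + 308² = 43264 + 94864 = 138128 = n. ✓

n = 138128 = 208² + 308² (one valid representation with x ≤ y).


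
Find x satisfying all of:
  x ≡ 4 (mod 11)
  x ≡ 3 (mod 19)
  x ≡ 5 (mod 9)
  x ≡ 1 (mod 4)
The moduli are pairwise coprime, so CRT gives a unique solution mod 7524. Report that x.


Product of moduli M = 11 · 19 · 9 · 4 = 7524.
Merge one congruence at a time:
  Start: x ≡ 4 (mod 11).
  Combine with x ≡ 3 (mod 19); new modulus lcm = 209.
    Write x = 4 + 11·t and substitute into x ≡ 3 (mod 19): 11·t ≡ 3 − 4 = -1 (mod 19).
    Reduce coefficients mod 19: 11·t ≡ 18 (mod 19).
    The inverse of 11 mod 19 is 7 (since 11·7 = 77 = 4·19 + 1), so t ≡ 7·18 = 126 ≡ 12 (mod 19).
    Then x = 4 + 11·12 = 136, valid modulo lcm(11, 19) = 209: x ≡ 136 (mod 209).
  Combine with x ≡ 5 (mod 9); new modulus lcm = 1881.
    Write x = 136 + 209·t and substitute into x ≡ 5 (mod 9): 209·t ≡ 5 − 136 = -131 (mod 9).
    Reduce coefficients mod 9: 2·t ≡ 4 (mod 9).
    The inverse of 2 mod 9 is 5 (since 2·5 = 10 = 1·9 + 1), so t ≡ 5·4 = 20 ≡ 2 (mod 9).
    Then x = 136 + 209·2 = 554, valid modulo lcm(209, 9) = 1881: x ≡ 554 (mod 1881).
  Combine with x ≡ 1 (mod 4); new modulus lcm = 7524.
    Write x = 554 + 1881·t and substitute into x ≡ 1 (mod 4): 1881·t ≡ 1 − 554 = -553 (mod 4).
    Reduce coefficients mod 4: 1·t ≡ 3 (mod 4).
    So t ≡ 3 (mod 4).
    Then x = 554 + 1881·3 = 6197, valid modulo lcm(1881, 4) = 7524: x ≡ 6197 (mod 7524).
Verify against each original: 6197 mod 11 = 4, 6197 mod 19 = 3, 6197 mod 9 = 5, 6197 mod 4 = 1.

x ≡ 6197 (mod 7524).


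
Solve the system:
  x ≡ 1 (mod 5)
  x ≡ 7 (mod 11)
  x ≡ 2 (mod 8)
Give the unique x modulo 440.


Moduli 5, 11, 8 are pairwise coprime; by CRT there is a unique solution modulo M = 5 · 11 · 8 = 440.
Solve pairwise, accumulating the modulus:
  Start with x ≡ 1 (mod 5).
  Combine with x ≡ 7 (mod 11): since gcd(5, 11) = 1, we get a unique residue mod 55.
    Write x = 1 + 5·t and substitute into x ≡ 7 (mod 11): 5·t ≡ 7 − 1 = 6 (mod 11).
    The inverse of 5 mod 11 is 9 (since 5·9 = 45 = 4·11 + 1), so t ≡ 9·6 = 54 ≡ 10 (mod 11).
    Then x = 1 + 5·10 = 51, valid modulo lcm(5, 11) = 55: x ≡ 51 (mod 55).
  Combine with x ≡ 2 (mod 8): since gcd(55, 8) = 1, we get a unique residue mod 440.
    Write x = 51 + 55·t and substitute into x ≡ 2 (mod 8): 55·t ≡ 2 − 51 = -49 (mod 8).
    Reduce coefficients mod 8: 7·t ≡ 7 (mod 8).
    The inverse of 7 mod 8 is 7 (since 7·7 = 49 = 6·8 + 1), so t ≡ 7·7 = 49 ≡ 1 (mod 8).
    Then x = 51 + 55·1 = 106, valid modulo lcm(55, 8) = 440: x ≡ 106 (mod 440).
Verify: 106 mod 5 = 1 ✓, 106 mod 11 = 7 ✓, 106 mod 8 = 2 ✓.

x ≡ 106 (mod 440).


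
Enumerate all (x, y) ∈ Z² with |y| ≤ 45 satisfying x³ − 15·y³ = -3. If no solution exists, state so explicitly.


The equation is x³ - 15y³ = -3. For fixed y, x³ = 15·y³ − 3, so a solution requires the RHS to be a perfect cube.
Strategy: iterate y from -45 to 45, compute RHS = 15·y³ − 3, and check whether it is a (positive or negative) perfect cube.
Check small values of y:
  y = 0: RHS = -3 is not a perfect cube.
  y = 1: RHS = 12 is not a perfect cube.
  y = -1: RHS = -18 is not a perfect cube.
  y = 2: RHS = 117 is not a perfect cube.
  y = -2: RHS = -123 is not a perfect cube.
  y = 3: RHS = 402 is not a perfect cube.
  y = -3: RHS = -408 is not a perfect cube.
Continuing the search up to |y| = 45 finds no solutions either.
No (x, y) in the scanned range satisfies the equation.

No integer solutions with |y| ≤ 45.


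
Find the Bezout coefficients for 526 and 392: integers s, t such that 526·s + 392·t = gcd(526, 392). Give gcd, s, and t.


Euclidean algorithm on (526, 392) — divide until remainder is 0:
  526 = 1 · 392 + 134
  392 = 2 · 134 + 124
  134 = 1 · 124 + 10
  124 = 12 · 10 + 4
  10 = 2 · 4 + 2
  4 = 2 · 2 + 0
gcd(526, 392) = 2.
Track Bezout coefficients alongside the remainders: start with r₀ = 526 = a·1 + b·0 (s = 1, t = 0) and r₁ = 392 = a·0 + b·1 (s = 0, t = 1); each new remainder r_{k+1} = r_{k-1} − q_k·r_k inherits s_{k+1} = s_{k-1} − q_k·s_k, t_{k+1} = t_{k-1} − q_k·t_k, so r_k = a·s_k + b·t_k at every step:
  q = 1: r = 134, s = 1 − 1·0 = 1, t = 0 − 1·1 = -1  (check: 526·1 + 392·(-1) = 134)
  q = 2: r = 124, s = 0 − 2·1 = -2, t = 1 − 2·(-1) = 3  (check: 526·(-2) + 392·3 = 124)
  q = 1: r = 10, s = 1 − 1·(-2) = 3, t = -1 − 1·3 = -4  (check: 526·3 + 392·(-4) = 10)
  q = 12: r = 4, s = -2 − 12·3 = -38, t = 3 − 12·(-4) = 51  (check: 526·(-38) + 392·51 = 4)
  q = 2: r = 2, s = 3 − 2·(-38) = 79, t = -4 − 2·51 = -106  (check: 526·79 + 392·(-106) = 2)
The row with r = 2 (the gcd) gives the Bezout coefficients s = 79, t = -106.
Result: 526 · (79) + 392 · (-106) = 2.

gcd(526, 392) = 2; s = 79, t = -106 (check: 526·79 + 392·(-106) = 2).


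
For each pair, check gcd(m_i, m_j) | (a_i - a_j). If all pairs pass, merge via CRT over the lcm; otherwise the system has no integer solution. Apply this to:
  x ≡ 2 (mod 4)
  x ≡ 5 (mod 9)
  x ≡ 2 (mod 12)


Moduli 4, 9, 12 are not pairwise coprime, so CRT works modulo lcm(m_i) when all pairwise compatibility conditions hold.
Pairwise compatibility: gcd(m_i, m_j) must divide a_i - a_j for every pair.
Merge one congruence at a time:
  Start: x ≡ 2 (mod 4).
  Combine with x ≡ 5 (mod 9): gcd(4, 9) = 1; 5 - 2 = 3, which IS divisible by 1, so compatible.
    Write x = 2 + 4·t and substitute into x ≡ 5 (mod 9): 4·t ≡ 5 − 2 = 3 (mod 9).
    The inverse of 4 mod 9 is 7 (since 4·7 = 28 = 3·9 + 1), so t ≡ 7·3 = 21 ≡ 3 (mod 9).
    Then x = 2 + 4·3 = 14, valid modulo lcm(4, 9) = 36: x ≡ 14 (mod 36).
  Combine with x ≡ 2 (mod 12): gcd(36, 12) = 12; 2 - 14 = -12, which IS divisible by 12, so compatible.
    Write x = 14 + 36·t and substitute into x ≡ 2 (mod 12): 36·t ≡ 2 − 14 = -12 (mod 12).
    Divide the congruence (and modulus) by g = 12: 3·t ≡ -1 (mod 1).
    Modulo 1 every t works; take t = 0.
    Then x = 14 + 36·0 = 14, valid modulo lcm(36, 12) = 36: x ≡ 14 (mod 36).
Verify: 14 mod 4 = 2, 14 mod 9 = 5, 14 mod 12 = 2.

x ≡ 14 (mod 36).


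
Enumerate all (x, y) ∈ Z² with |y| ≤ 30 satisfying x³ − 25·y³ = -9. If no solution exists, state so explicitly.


The equation is x³ - 25y³ = -9. For fixed y, x³ = 25·y³ − 9, so a solution requires the RHS to be a perfect cube.
Strategy: iterate y from -30 to 30, compute RHS = 25·y³ − 9, and check whether it is a (positive or negative) perfect cube.
Check small values of y:
  y = 0: RHS = -9 is not a perfect cube.
  y = 1: RHS = 16 is not a perfect cube.
  y = -1: RHS = -34 is not a perfect cube.
  y = 2: RHS = 191 is not a perfect cube.
  y = -2: RHS = -209 is not a perfect cube.
  y = 3: RHS = 666 is not a perfect cube.
  y = -3: RHS = -684 is not a perfect cube.
Continuing the search up to |y| = 30 finds no solutions either.
No (x, y) in the scanned range satisfies the equation.

No integer solutions with |y| ≤ 30.


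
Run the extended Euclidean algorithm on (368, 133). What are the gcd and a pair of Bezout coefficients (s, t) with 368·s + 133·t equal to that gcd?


Euclidean algorithm on (368, 133) — divide until remainder is 0:
  368 = 2 · 133 + 102
  133 = 1 · 102 + 31
  102 = 3 · 31 + 9
  31 = 3 · 9 + 4
  9 = 2 · 4 + 1
  4 = 4 · 1 + 0
gcd(368, 133) = 1.
Track Bezout coefficients alongside the remainders: start with r₀ = 368 = a·1 + b·0 (s = 1, t = 0) and r₁ = 133 = a·0 + b·1 (s = 0, t = 1); each new remainder r_{k+1} = r_{k-1} − q_k·r_k inherits s_{k+1} = s_{k-1} − q_k·s_k, t_{k+1} = t_{k-1} − q_k·t_k, so r_k = a·s_k + b·t_k at every step:
  q = 2: r = 102, s = 1 − 2·0 = 1, t = 0 − 2·1 = -2  (check: 368·1 + 133·(-2) = 102)
  q = 1: r = 31, s = 0 − 1·1 = -1, t = 1 − 1·(-2) = 3  (check: 368·(-1) + 133·3 = 31)
  q = 3: r = 9, s = 1 − 3·(-1) = 4, t = -2 − 3·3 = -11  (check: 368·4 + 133·(-11) = 9)
  q = 3: r = 4, s = -1 − 3·4 = -13, t = 3 − 3·(-11) = 36  (check: 368·(-13) + 133·36 = 4)
  q = 2: r = 1, s = 4 − 2·(-13) = 30, t = -11 − 2·36 = -83  (check: 368·30 + 133·(-83) = 1)
The row with r = 1 (the gcd) gives the Bezout coefficients s = 30, t = -83.
Result: 368 · (30) + 133 · (-83) = 1.

gcd(368, 133) = 1; s = 30, t = -83 (check: 368·30 + 133·(-83) = 1).


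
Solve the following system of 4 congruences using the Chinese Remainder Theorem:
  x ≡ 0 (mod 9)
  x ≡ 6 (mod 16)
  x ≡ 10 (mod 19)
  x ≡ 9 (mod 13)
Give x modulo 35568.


Product of moduli M = 9 · 16 · 19 · 13 = 35568.
Merge one congruence at a time:
  Start: x ≡ 0 (mod 9).
  Combine with x ≡ 6 (mod 16); new modulus lcm = 144.
    Write x = 0 + 9·t and substitute into x ≡ 6 (mod 16): 9·t ≡ 6 − 0 = 6 (mod 16).
    The inverse of 9 mod 16 is 9 (since 9·9 = 81 = 5·16 + 1), so t ≡ 9·6 = 54 ≡ 6 (mod 16).
    Then x = 0 + 9·6 = 54, valid modulo lcm(9, 16) = 144: x ≡ 54 (mod 144).
  Combine with x ≡ 10 (mod 19); new modulus lcm = 2736.
    Write x = 54 + 144·t and substitute into x ≡ 10 (mod 19): 144·t ≡ 10 − 54 = -44 (mod 19).
    Reduce coefficients mod 19: 11·t ≡ 13 (mod 19).
    The inverse of 11 mod 19 is 7 (since 11·7 = 77 = 4·19 + 1), so t ≡ 7·13 = 91 ≡ 15 (mod 19).
    Then x = 54 + 144·15 = 2214, valid modulo lcm(144, 19) = 2736: x ≡ 2214 (mod 2736).
  Combine with x ≡ 9 (mod 13); new modulus lcm = 35568.
    Write x = 2214 + 2736·t and substitute into x ≡ 9 (mod 13): 2736·t ≡ 9 − 2214 = -2205 (mod 13).
    Reduce coefficients mod 13: 6·t ≡ 5 (mod 13).
    The inverse of 6 mod 13 is 11 (since 6·11 = 66 = 5·13 + 1), so t ≡ 11·5 = 55 ≡ 3 (mod 13).
    Then x = 2214 + 2736·3 = 10422, valid modulo lcm(2736, 13) = 35568: x ≡ 10422 (mod 35568).
Verify against each original: 10422 mod 9 = 0, 10422 mod 16 = 6, 10422 mod 19 = 10, 10422 mod 13 = 9.

x ≡ 10422 (mod 35568).


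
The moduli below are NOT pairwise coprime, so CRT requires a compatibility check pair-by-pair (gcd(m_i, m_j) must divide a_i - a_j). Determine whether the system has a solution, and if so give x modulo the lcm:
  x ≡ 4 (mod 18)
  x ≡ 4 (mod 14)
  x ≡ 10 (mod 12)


Moduli 18, 14, 12 are not pairwise coprime, so CRT works modulo lcm(m_i) when all pairwise compatibility conditions hold.
Pairwise compatibility: gcd(m_i, m_j) must divide a_i - a_j for every pair.
Merge one congruence at a time:
  Start: x ≡ 4 (mod 18).
  Combine with x ≡ 4 (mod 14): gcd(18, 14) = 2; 4 - 4 = 0, which IS divisible by 2, so compatible.
    Write x = 4 + 18·t and substitute into x ≡ 4 (mod 14): 18·t ≡ 4 − 4 = 0 (mod 14).
    Divide the congruence (and modulus) by g = 2: 9·t ≡ 0 (mod 7).
    Reduce coefficients mod 7: 2·t ≡ 0 (mod 7).
    The inverse of 2 mod 7 is 4 (since 2·4 = 8 = 1·7 + 1), so t ≡ 4·0 = 0 ≡ 0 (mod 7).
    Then x = 4 + 18·0 = 4, valid modulo lcm(18, 14) = 126: x ≡ 4 (mod 126).
  Combine with x ≡ 10 (mod 12): gcd(126, 12) = 6; 10 - 4 = 6, which IS divisible by 6, so compatible.
    Write x = 4 + 126·t and substitute into x ≡ 10 (mod 12): 126·t ≡ 10 − 4 = 6 (mod 12).
    Divide the congruence (and modulus) by g = 6: 21·t ≡ 1 (mod 2).
    Reduce coefficients mod 2: 1·t ≡ 1 (mod 2).
    So t ≡ 1 (mod 2).
    Then x = 4 + 126·1 = 130, valid modulo lcm(126, 12) = 252: x ≡ 130 (mod 252).
Verify: 130 mod 18 = 4, 130 mod 14 = 4, 130 mod 12 = 10.

x ≡ 130 (mod 252).


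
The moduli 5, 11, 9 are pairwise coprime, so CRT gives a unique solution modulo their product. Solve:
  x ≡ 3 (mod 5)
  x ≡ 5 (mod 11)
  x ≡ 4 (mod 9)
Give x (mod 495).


Moduli 5, 11, 9 are pairwise coprime; by CRT there is a unique solution modulo M = 5 · 11 · 9 = 495.
Solve pairwise, accumulating the modulus:
  Start with x ≡ 3 (mod 5).
  Combine with x ≡ 5 (mod 11): since gcd(5, 11) = 1, we get a unique residue mod 55.
    Write x = 3 + 5·t and substitute into x ≡ 5 (mod 11): 5·t ≡ 5 − 3 = 2 (mod 11).
    The inverse of 5 mod 11 is 9 (since 5·9 = 45 = 4·11 + 1), so t ≡ 9·2 = 18 ≡ 7 (mod 11).
    Then x = 3 + 5·7 = 38, valid modulo lcm(5, 11) = 55: x ≡ 38 (mod 55).
  Combine with x ≡ 4 (mod 9): since gcd(55, 9) = 1, we get a unique residue mod 495.
    Write x = 38 + 55·t and substitute into x ≡ 4 (mod 9): 55·t ≡ 4 − 38 = -34 (mod 9).
    Reduce coefficients mod 9: 1·t ≡ 2 (mod 9).
    So t ≡ 2 (mod 9).
    Then x = 38 + 55·2 = 148, valid modulo lcm(55, 9) = 495: x ≡ 148 (mod 495).
Verify: 148 mod 5 = 3 ✓, 148 mod 11 = 5 ✓, 148 mod 9 = 4 ✓.

x ≡ 148 (mod 495).


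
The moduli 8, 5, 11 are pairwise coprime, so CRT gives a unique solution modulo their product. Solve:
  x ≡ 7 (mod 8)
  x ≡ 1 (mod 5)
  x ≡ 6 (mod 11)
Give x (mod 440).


Moduli 8, 5, 11 are pairwise coprime; by CRT there is a unique solution modulo M = 8 · 5 · 11 = 440.
Solve pairwise, accumulating the modulus:
  Start with x ≡ 7 (mod 8).
  Combine with x ≡ 1 (mod 5): since gcd(8, 5) = 1, we get a unique residue mod 40.
    Write x = 7 + 8·t and substitute into x ≡ 1 (mod 5): 8·t ≡ 1 − 7 = -6 (mod 5).
    Reduce coefficients mod 5: 3·t ≡ 4 (mod 5).
    The inverse of 3 mod 5 is 2 (since 3·2 = 6 = 1·5 + 1), so t ≡ 2·4 = 8 ≡ 3 (mod 5).
    Then x = 7 + 8·3 = 31, valid modulo lcm(8, 5) = 40: x ≡ 31 (mod 40).
  Combine with x ≡ 6 (mod 11): since gcd(40, 11) = 1, we get a unique residue mod 440.
    Write x = 31 + 40·t and substitute into x ≡ 6 (mod 11): 40·t ≡ 6 − 31 = -25 (mod 11).
    Reduce coefficients mod 11: 7·t ≡ 8 (mod 11).
    The inverse of 7 mod 11 is 8 (since 7·8 = 56 = 5·11 + 1), so t ≡ 8·8 = 64 ≡ 9 (mod 11).
    Then x = 31 + 40·9 = 391, valid modulo lcm(40, 11) = 440: x ≡ 391 (mod 440).
Verify: 391 mod 8 = 7 ✓, 391 mod 5 = 1 ✓, 391 mod 11 = 6 ✓.

x ≡ 391 (mod 440).


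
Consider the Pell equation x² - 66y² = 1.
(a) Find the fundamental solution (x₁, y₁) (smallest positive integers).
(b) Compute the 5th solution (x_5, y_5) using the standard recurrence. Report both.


Step 1: Find the fundamental solution (x₁, y₁) of x² - 66y² = 1.
  Expand √66 as a continued fraction. a₀ = ⌊√66⌋ = 8; iterate m_{k+1} = d_k·a_k − m_k, d_{k+1} = (66 − m_{k+1}²)/d_k, a_{k+1} = ⌊(a₀ + m_{k+1})/d_{k+1}⌋ (starting m₀ = 0, d₀ = 1), with convergents p_k = a_k·p_{k-1} + p_{k-2}, q_k = a_k·q_{k-1} + q_{k-2} (p₋₁ = 1, q₋₁ = 0):
  k = 0: a₀ = 8; p₀/q₀ = 8/1; p₀² − 66·q₀² = 64 − 66 = -2.
  k = 1: m = 8, d = 2, a = ⌊(8 + 8)/2⌋ = 8; p/q = (8·8 + 1)/(8·1 + 0) = 65/8; p² − 66·q² = 4225 − 4224 = 1.
  The first convergent with p² − 66·q² = 1 gives the fundamental solution (x₁, y₁) = (65, 8).
Step 2: Apply the recurrence (x_{n+1}, y_{n+1}) = (x₁x_n + 66y₁y_n, x₁y_n + y₁x_n) repeatedly.
  From (x_1, y_1) = (65, 8): x_2 = 65·65 + 66·8·8 = 8449; y_2 = 65·8 + 8·65 = 1040.
  From (x_2, y_2) = (8449, 1040): x_3 = 65·8449 + 66·8·1040 = 1098305; y_3 = 65·1040 + 8·8449 = 135192.
  From (x_3, y_3) = (1098305, 135192): x_4 = 65·1098305 + 66·8·135192 = 142771201; y_4 = 65·135192 + 8·1098305 = 17573920.
  From (x_4, y_4) = (142771201, 17573920): x_5 = 65·142771201 + 66·8·17573920 = 18559157825; y_5 = 65·17573920 + 8·142771201 = 2284474408.
Step 3: Verify x_5² - 66·y_5² = 344442339173258730625 - 344442339173258730624 = 1 (should be 1). ✓

(x_1, y_1) = (65, 8); (x_5, y_5) = (18559157825, 2284474408).


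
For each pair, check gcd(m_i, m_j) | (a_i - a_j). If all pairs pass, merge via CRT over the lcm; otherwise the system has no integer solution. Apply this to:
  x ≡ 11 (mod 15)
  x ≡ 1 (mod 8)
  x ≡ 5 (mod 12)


Moduli 15, 8, 12 are not pairwise coprime, so CRT works modulo lcm(m_i) when all pairwise compatibility conditions hold.
Pairwise compatibility: gcd(m_i, m_j) must divide a_i - a_j for every pair.
Merge one congruence at a time:
  Start: x ≡ 11 (mod 15).
  Combine with x ≡ 1 (mod 8): gcd(15, 8) = 1; 1 - 11 = -10, which IS divisible by 1, so compatible.
    Write x = 11 + 15·t and substitute into x ≡ 1 (mod 8): 15·t ≡ 1 − 11 = -10 (mod 8).
    Reduce coefficients mod 8: 7·t ≡ 6 (mod 8).
    The inverse of 7 mod 8 is 7 (since 7·7 = 49 = 6·8 + 1), so t ≡ 7·6 = 42 ≡ 2 (mod 8).
    Then x = 11 + 15·2 = 41, valid modulo lcm(15, 8) = 120: x ≡ 41 (mod 120).
  Combine with x ≡ 5 (mod 12): gcd(120, 12) = 12; 5 - 41 = -36, which IS divisible by 12, so compatible.
    Write x = 41 + 120·t and substitute into x ≡ 5 (mod 12): 120·t ≡ 5 − 41 = -36 (mod 12).
    Divide the congruence (and modulus) by g = 12: 10·t ≡ -3 (mod 1).
    Modulo 1 every t works; take t = 0.
    Then x = 41 + 120·0 = 41, valid modulo lcm(120, 12) = 120: x ≡ 41 (mod 120).
Verify: 41 mod 15 = 11, 41 mod 8 = 1, 41 mod 12 = 5.

x ≡ 41 (mod 120).


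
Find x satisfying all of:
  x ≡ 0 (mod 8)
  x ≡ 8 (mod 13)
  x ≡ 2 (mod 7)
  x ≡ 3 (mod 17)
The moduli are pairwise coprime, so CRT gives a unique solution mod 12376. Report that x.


Product of moduli M = 8 · 13 · 7 · 17 = 12376.
Merge one congruence at a time:
  Start: x ≡ 0 (mod 8).
  Combine with x ≡ 8 (mod 13); new modulus lcm = 104.
    Write x = 0 + 8·t and substitute into x ≡ 8 (mod 13): 8·t ≡ 8 − 0 = 8 (mod 13).
    The inverse of 8 mod 13 is 5 (since 8·5 = 40 = 3·13 + 1), so t ≡ 5·8 = 40 ≡ 1 (mod 13).
    Then x = 0 + 8·1 = 8, valid modulo lcm(8, 13) = 104: x ≡ 8 (mod 104).
  Combine with x ≡ 2 (mod 7); new modulus lcm = 728.
    Write x = 8 + 104·t and substitute into x ≡ 2 (mod 7): 104·t ≡ 2 − 8 = -6 (mod 7).
    Reduce coefficients mod 7: 6·t ≡ 1 (mod 7).
    The inverse of 6 mod 7 is 6 (since 6·6 = 36 = 5·7 + 1), so t ≡ 6·1 = 6 ≡ 6 (mod 7).
    Then x = 8 + 104·6 = 632, valid modulo lcm(104, 7) = 728: x ≡ 632 (mod 728).
  Combine with x ≡ 3 (mod 17); new modulus lcm = 12376.
    Write x = 632 + 728·t and substitute into x ≡ 3 (mod 17): 728·t ≡ 3 − 632 = -629 (mod 17).
    Reduce coefficients mod 17: 14·t ≡ 0 (mod 17).
    The inverse of 14 mod 17 is 11 (since 14·11 = 154 = 9·17 + 1), so t ≡ 11·0 = 0 ≡ 0 (mod 17).
    Then x = 632 + 728·0 = 632, valid modulo lcm(728, 17) = 12376: x ≡ 632 (mod 12376).
Verify against each original: 632 mod 8 = 0, 632 mod 13 = 8, 632 mod 7 = 2, 632 mod 17 = 3.

x ≡ 632 (mod 12376).


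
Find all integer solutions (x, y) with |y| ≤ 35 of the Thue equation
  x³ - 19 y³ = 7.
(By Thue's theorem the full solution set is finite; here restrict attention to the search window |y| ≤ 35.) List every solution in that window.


The equation is x³ - 19y³ = 7. For fixed y, x³ = 19·y³ + 7, so a solution requires the RHS to be a perfect cube.
Strategy: iterate y from -35 to 35, compute RHS = 19·y³ + 7, and check whether it is a (positive or negative) perfect cube.
Check small values of y:
  y = 0: RHS = 7 is not a perfect cube.
  y = 1: RHS = 26 is not a perfect cube.
  y = -1: RHS = -12 is not a perfect cube.
  y = 2: RHS = 159 is not a perfect cube.
  y = -2: RHS = -145 is not a perfect cube.
  y = 3: RHS = 520 is not a perfect cube.
  y = -3: RHS = -506 is not a perfect cube.
Continuing the search up to |y| = 35 finds no solutions either.
No (x, y) in the scanned range satisfies the equation.

No integer solutions with |y| ≤ 35.


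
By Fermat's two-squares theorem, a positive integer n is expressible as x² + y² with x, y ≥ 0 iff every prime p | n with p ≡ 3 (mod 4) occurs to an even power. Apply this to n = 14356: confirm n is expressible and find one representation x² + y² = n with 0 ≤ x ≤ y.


Step 1: Factor n = 14356 = 2^2 · 37 · 97.
Step 2: Check the mod-4 condition on each prime factor: 2 = 2 (special); 37 ≡ 1 (mod 4), exponent 1; 97 ≡ 1 (mod 4), exponent 1.
All primes ≡ 3 (mod 4) appear to even exponent (or don't appear), so by the two-squares theorem n IS expressible as a sum of two squares.
Step 3: Build a representation. Group n = k² · m with k = 2 and m = 37 · 97 = 3589 (a product of primes ≡ 1 (mod 4)); a representation of m scales to one of n via (k·x)² + (k·y)² = k²(x² + y²). Each prime p ≡ 1 (mod 4) is itself a sum of two squares; find a² by testing p − a² for a perfect square:
  37: 37 − 1² = 36 = 6² ⇒ 37 = 1² + 6².
  97: 97 − 1² = 96, 97 − 2² = 93, 97 − 3² = 88, 97 − 4² = 81 = 9² ⇒ 97 = 4² + 9².
  Combine using the Brahmagupta–Fibonacci identity (a² + b²)(c² + d²) = (ac − bd)² + (ad + bc)² = (ac + bd)² + (ad − bc)²:
  37 · 97 = 3589: from (1² + 6²)(4² + 9²), take (1·4 − 6·9, 1·9 + 6·4) = (4 − 54, 9 + 24) = (-50, 33); dropping signs (only squares matter) gives (50, 33); check 50² + 33² = 2500 + 1089 = 3589 ✓.
  Scale by k = 2: (2·50, 2·33) = (100, 66).
Step 4: Order so x ≤ y and verify: 66² + 100² = 4356 + 10000 = 14356 = n. ✓

n = 14356 = 66² + 100² (one valid representation with x ≤ y).


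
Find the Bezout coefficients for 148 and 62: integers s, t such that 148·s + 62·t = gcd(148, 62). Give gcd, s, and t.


Euclidean algorithm on (148, 62) — divide until remainder is 0:
  148 = 2 · 62 + 24
  62 = 2 · 24 + 14
  24 = 1 · 14 + 10
  14 = 1 · 10 + 4
  10 = 2 · 4 + 2
  4 = 2 · 2 + 0
gcd(148, 62) = 2.
Track Bezout coefficients alongside the remainders: start with r₀ = 148 = a·1 + b·0 (s = 1, t = 0) and r₁ = 62 = a·0 + b·1 (s = 0, t = 1); each new remainder r_{k+1} = r_{k-1} − q_k·r_k inherits s_{k+1} = s_{k-1} − q_k·s_k, t_{k+1} = t_{k-1} − q_k·t_k, so r_k = a·s_k + b·t_k at every step:
  q = 2: r = 24, s = 1 − 2·0 = 1, t = 0 − 2·1 = -2  (check: 148·1 + 62·(-2) = 24)
  q = 2: r = 14, s = 0 − 2·1 = -2, t = 1 − 2·(-2) = 5  (check: 148·(-2) + 62·5 = 14)
  q = 1: r = 10, s = 1 − 1·(-2) = 3, t = -2 − 1·5 = -7  (check: 148·3 + 62·(-7) = 10)
  q = 1: r = 4, s = -2 − 1·3 = -5, t = 5 − 1·(-7) = 12  (check: 148·(-5) + 62·12 = 4)
  q = 2: r = 2, s = 3 − 2·(-5) = 13, t = -7 − 2·12 = -31  (check: 148·13 + 62·(-31) = 2)
The row with r = 2 (the gcd) gives the Bezout coefficients s = 13, t = -31.
Result: 148 · (13) + 62 · (-31) = 2.

gcd(148, 62) = 2; s = 13, t = -31 (check: 148·13 + 62·(-31) = 2).


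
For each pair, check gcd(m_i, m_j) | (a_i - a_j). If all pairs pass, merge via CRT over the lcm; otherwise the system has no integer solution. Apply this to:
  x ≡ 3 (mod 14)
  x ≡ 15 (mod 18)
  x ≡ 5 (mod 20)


Moduli 14, 18, 20 are not pairwise coprime, so CRT works modulo lcm(m_i) when all pairwise compatibility conditions hold.
Pairwise compatibility: gcd(m_i, m_j) must divide a_i - a_j for every pair.
Merge one congruence at a time:
  Start: x ≡ 3 (mod 14).
  Combine with x ≡ 15 (mod 18): gcd(14, 18) = 2; 15 - 3 = 12, which IS divisible by 2, so compatible.
    Write x = 3 + 14·t and substitute into x ≡ 15 (mod 18): 14·t ≡ 15 − 3 = 12 (mod 18).
    Divide the congruence (and modulus) by g = 2: 7·t ≡ 6 (mod 9).
    The inverse of 7 mod 9 is 4 (since 7·4 = 28 = 3·9 + 1), so t ≡ 4·6 = 24 ≡ 6 (mod 9).
    Then x = 3 + 14·6 = 87, valid modulo lcm(14, 18) = 126: x ≡ 87 (mod 126).
  Combine with x ≡ 5 (mod 20): gcd(126, 20) = 2; 5 - 87 = -82, which IS divisible by 2, so compatible.
    Write x = 87 + 126·t and substitute into x ≡ 5 (mod 20): 126·t ≡ 5 − 87 = -82 (mod 20).
    Divide the congruence (and modulus) by g = 2: 63·t ≡ -41 (mod 10).
    Reduce coefficients mod 10: 3·t ≡ 9 (mod 10).
    The inverse of 3 mod 10 is 7 (since 3·7 = 21 = 2·10 + 1), so t ≡ 7·9 = 63 ≡ 3 (mod 10).
    Then x = 87 + 126·3 = 465, valid modulo lcm(126, 20) = 1260: x ≡ 465 (mod 1260).
Verify: 465 mod 14 = 3, 465 mod 18 = 15, 465 mod 20 = 5.

x ≡ 465 (mod 1260).


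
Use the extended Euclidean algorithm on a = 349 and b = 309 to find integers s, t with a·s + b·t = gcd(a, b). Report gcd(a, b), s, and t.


Euclidean algorithm on (349, 309) — divide until remainder is 0:
  349 = 1 · 309 + 40
  309 = 7 · 40 + 29
  40 = 1 · 29 + 11
  29 = 2 · 11 + 7
  11 = 1 · 7 + 4
  7 = 1 · 4 + 3
  4 = 1 · 3 + 1
  3 = 3 · 1 + 0
gcd(349, 309) = 1.
Track Bezout coefficients alongside the remainders: start with r₀ = 349 = a·1 + b·0 (s = 1, t = 0) and r₁ = 309 = a·0 + b·1 (s = 0, t = 1); each new remainder r_{k+1} = r_{k-1} − q_k·r_k inherits s_{k+1} = s_{k-1} − q_k·s_k, t_{k+1} = t_{k-1} − q_k·t_k, so r_k = a·s_k + b·t_k at every step:
  q = 1: r = 40, s = 1 − 1·0 = 1, t = 0 − 1·1 = -1  (check: 349·1 + 309·(-1) = 40)
  q = 7: r = 29, s = 0 − 7·1 = -7, t = 1 − 7·(-1) = 8  (check: 349·(-7) + 309·8 = 29)
  q = 1: r = 11, s = 1 − 1·(-7) = 8, t = -1 − 1·8 = -9  (check: 349·8 + 309·(-9) = 11)
  q = 2: r = 7, s = -7 − 2·8 = -23, t = 8 − 2·(-9) = 26  (check: 349·(-23) + 309·26 = 7)
  q = 1: r = 4, s = 8 − 1·(-23) = 31, t = -9 − 1·26 = -35  (check: 349·31 + 309·(-35) = 4)
  q = 1: r = 3, s = -23 − 1·31 = -54, t = 26 − 1·(-35) = 61  (check: 349·(-54) + 309·61 = 3)
  q = 1: r = 1, s = 31 − 1·(-54) = 85, t = -35 − 1·61 = -96  (check: 349·85 + 309·(-96) = 1)
The row with r = 1 (the gcd) gives the Bezout coefficients s = 85, t = -96.
Result: 349 · (85) + 309 · (-96) = 1.

gcd(349, 309) = 1; s = 85, t = -96 (check: 349·85 + 309·(-96) = 1).


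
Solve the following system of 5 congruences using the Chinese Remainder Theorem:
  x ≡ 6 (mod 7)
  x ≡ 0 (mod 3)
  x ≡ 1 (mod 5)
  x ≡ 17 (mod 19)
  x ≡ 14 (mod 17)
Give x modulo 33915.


Product of moduli M = 7 · 3 · 5 · 19 · 17 = 33915.
Merge one congruence at a time:
  Start: x ≡ 6 (mod 7).
  Combine with x ≡ 0 (mod 3); new modulus lcm = 21.
    Write x = 6 + 7·t and substitute into x ≡ 0 (mod 3): 7·t ≡ 0 − 6 = -6 (mod 3).
    Reduce coefficients mod 3: 1·t ≡ 0 (mod 3).
    So t ≡ 0 (mod 3).
    Then x = 6 + 7·0 = 6, valid modulo lcm(7, 3) = 21: x ≡ 6 (mod 21).
  Combine with x ≡ 1 (mod 5); new modulus lcm = 105.
    Write x = 6 + 21·t and substitute into x ≡ 1 (mod 5): 21·t ≡ 1 − 6 = -5 (mod 5).
    Reduce coefficients mod 5: 1·t ≡ 0 (mod 5).
    So t ≡ 0 (mod 5).
    Then x = 6 + 21·0 = 6, valid modulo lcm(21, 5) = 105: x ≡ 6 (mod 105).
  Combine with x ≡ 17 (mod 19); new modulus lcm = 1995.
    Write x = 6 + 105·t and substitute into x ≡ 17 (mod 19): 105·t ≡ 17 − 6 = 11 (mod 19).
    Reduce coefficients mod 19: 10·t ≡ 11 (mod 19).
    The inverse of 10 mod 19 is 2 (since 10·2 = 20 = 1·19 + 1), so t ≡ 2·11 = 22 ≡ 3 (mod 19).
    Then x = 6 + 105·3 = 321, valid modulo lcm(105, 19) = 1995: x ≡ 321 (mod 1995).
  Combine with x ≡ 14 (mod 17); new modulus lcm = 33915.
    Write x = 321 + 1995·t and substitute into x ≡ 14 (mod 17): 1995·t ≡ 14 − 321 = -307 (mod 17).
    Reduce coefficients mod 17: 6·t ≡ 16 (mod 17).
    The inverse of 6 mod 17 is 3 (since 6·3 = 18 = 1·17 + 1), so t ≡ 3·16 = 48 ≡ 14 (mod 17).
    Then x = 321 + 1995·14 = 28251, valid modulo lcm(1995, 17) = 33915: x ≡ 28251 (mod 33915).
Verify against each original: 28251 mod 7 = 6, 28251 mod 3 = 0, 28251 mod 5 = 1, 28251 mod 19 = 17, 28251 mod 17 = 14.

x ≡ 28251 (mod 33915).


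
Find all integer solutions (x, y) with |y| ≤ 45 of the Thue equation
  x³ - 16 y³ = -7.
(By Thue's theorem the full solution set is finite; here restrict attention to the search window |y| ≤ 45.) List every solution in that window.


The equation is x³ - 16y³ = -7. For fixed y, x³ = 16·y³ − 7, so a solution requires the RHS to be a perfect cube.
Strategy: iterate y from -45 to 45, compute RHS = 16·y³ − 7, and check whether it is a (positive or negative) perfect cube.
Check small values of y:
  y = 0: RHS = -7 is not a perfect cube.
  y = 1: RHS = 9 is not a perfect cube.
  y = -1: RHS = -23 is not a perfect cube.
  y = 2: RHS = 121 is not a perfect cube.
  y = -2: RHS = -135 is not a perfect cube.
  y = 3: RHS = 425 is not a perfect cube.
  y = -3: RHS = -439 is not a perfect cube.
Continuing the search up to |y| = 45 finds no solutions either.
No (x, y) in the scanned range satisfies the equation.

No integer solutions with |y| ≤ 45.


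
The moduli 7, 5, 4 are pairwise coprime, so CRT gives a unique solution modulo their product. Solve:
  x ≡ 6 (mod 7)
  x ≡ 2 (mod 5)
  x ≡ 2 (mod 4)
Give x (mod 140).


Moduli 7, 5, 4 are pairwise coprime; by CRT there is a unique solution modulo M = 7 · 5 · 4 = 140.
Solve pairwise, accumulating the modulus:
  Start with x ≡ 6 (mod 7).
  Combine with x ≡ 2 (mod 5): since gcd(7, 5) = 1, we get a unique residue mod 35.
    Write x = 6 + 7·t and substitute into x ≡ 2 (mod 5): 7·t ≡ 2 − 6 = -4 (mod 5).
    Reduce coefficients mod 5: 2·t ≡ 1 (mod 5).
    The inverse of 2 mod 5 is 3 (since 2·3 = 6 = 1·5 + 1), so t ≡ 3·1 = 3 ≡ 3 (mod 5).
    Then x = 6 + 7·3 = 27, valid modulo lcm(7, 5) = 35: x ≡ 27 (mod 35).
  Combine with x ≡ 2 (mod 4): since gcd(35, 4) = 1, we get a unique residue mod 140.
    Write x = 27 + 35·t and substitute into x ≡ 2 (mod 4): 35·t ≡ 2 − 27 = -25 (mod 4).
    Reduce coefficients mod 4: 3·t ≡ 3 (mod 4).
    The inverse of 3 mod 4 is 3 (since 3·3 = 9 = 2·4 + 1), so t ≡ 3·3 = 9 ≡ 1 (mod 4).
    Then x = 27 + 35·1 = 62, valid modulo lcm(35, 4) = 140: x ≡ 62 (mod 140).
Verify: 62 mod 7 = 6 ✓, 62 mod 5 = 2 ✓, 62 mod 4 = 2 ✓.

x ≡ 62 (mod 140).


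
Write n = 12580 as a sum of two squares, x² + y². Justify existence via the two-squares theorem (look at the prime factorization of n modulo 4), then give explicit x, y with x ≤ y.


Step 1: Factor n = 12580 = 2^2 · 5 · 17 · 37.
Step 2: Check the mod-4 condition on each prime factor: 2 = 2 (special); 5 ≡ 1 (mod 4), exponent 1; 17 ≡ 1 (mod 4), exponent 1; 37 ≡ 1 (mod 4), exponent 1.
All primes ≡ 3 (mod 4) appear to even exponent (or don't appear), so by the two-squares theorem n IS expressible as a sum of two squares.
Step 3: Build a representation. Group n = k² · m with k = 2 and m = 5 · 17 · 37 = 3145 (a product of primes ≡ 1 (mod 4)); a representation of m scales to one of n via (k·x)² + (k·y)² = k²(x² + y²). Each prime p ≡ 1 (mod 4) is itself a sum of two squares; find a² by testing p − a² for a perfect square:
  5: 5 − 1² = 4 = 2² ⇒ 5 = 1² + 2².
  17: 17 − 1² = 16 = 4² ⇒ 17 = 1² + 4².
  37: 37 − 1² = 36 = 6² ⇒ 37 = 1² + 6².
  Combine using the Brahmagupta–Fibonacci identity (a² + b²)(c² + d²) = (ac − bd)² + (ad + bc)² = (ac + bd)² + (ad − bc)²:
  5 · 17 = 85: from (1² + 2²)(1² + 4²), take (1·1 − 2·4, 1·4 + 2·1) = (1 − 8, 4 + 2) = (-7, 6); dropping signs (only squares matter) gives (7, 6); check 7² + 6² = 49 + 36 = 85 ✓.
  85 · 37 = 3145: from (7² + 6²)(1² + 6²), take (7·1 − 6·6, 7·6 + 6·1) = (7 − 36, 42 + 6) = (-29, 48); dropping signs (only squares matter) gives (29, 48); check 29² + 48² = 841 + 2304 = 3145 ✓.
  Scale by k = 2: (2·29, 2·48) = (58, 96).
Step 4: Order so x ≤ y and verify: 58² + 96² = 3364 + 9216 = 12580 = n. ✓

n = 12580 = 58² + 96² (one valid representation with x ≤ y).


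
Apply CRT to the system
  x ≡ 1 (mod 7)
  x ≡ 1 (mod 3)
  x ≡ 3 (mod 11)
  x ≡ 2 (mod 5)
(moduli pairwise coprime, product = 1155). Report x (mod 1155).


Product of moduli M = 7 · 3 · 11 · 5 = 1155.
Merge one congruence at a time:
  Start: x ≡ 1 (mod 7).
  Combine with x ≡ 1 (mod 3); new modulus lcm = 21.
    Write x = 1 + 7·t and substitute into x ≡ 1 (mod 3): 7·t ≡ 1 − 1 = 0 (mod 3).
    Reduce coefficients mod 3: 1·t ≡ 0 (mod 3).
    So t ≡ 0 (mod 3).
    Then x = 1 + 7·0 = 1, valid modulo lcm(7, 3) = 21: x ≡ 1 (mod 21).
  Combine with x ≡ 3 (mod 11); new modulus lcm = 231.
    Write x = 1 + 21·t and substitute into x ≡ 3 (mod 11): 21·t ≡ 3 − 1 = 2 (mod 11).
    Reduce coefficients mod 11: 10·t ≡ 2 (mod 11).
    The inverse of 10 mod 11 is 10 (since 10·10 = 100 = 9·11 + 1), so t ≡ 10·2 = 20 ≡ 9 (mod 11).
    Then x = 1 + 21·9 = 190, valid modulo lcm(21, 11) = 231: x ≡ 190 (mod 231).
  Combine with x ≡ 2 (mod 5); new modulus lcm = 1155.
    Write x = 190 + 231·t and substitute into x ≡ 2 (mod 5): 231·t ≡ 2 − 190 = -188 (mod 5).
    Reduce coefficients mod 5: 1·t ≡ 2 (mod 5).
    So t ≡ 2 (mod 5).
    Then x = 190 + 231·2 = 652, valid modulo lcm(231, 5) = 1155: x ≡ 652 (mod 1155).
Verify against each original: 652 mod 7 = 1, 652 mod 3 = 1, 652 mod 11 = 3, 652 mod 5 = 2.

x ≡ 652 (mod 1155).


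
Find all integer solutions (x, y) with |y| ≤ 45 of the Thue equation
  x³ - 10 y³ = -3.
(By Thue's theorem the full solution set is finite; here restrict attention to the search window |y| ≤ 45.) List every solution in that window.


The equation is x³ - 10y³ = -3. For fixed y, x³ = 10·y³ − 3, so a solution requires the RHS to be a perfect cube.
Strategy: iterate y from -45 to 45, compute RHS = 10·y³ − 3, and check whether it is a (positive or negative) perfect cube.
Check small values of y:
  y = 0: RHS = -3 is not a perfect cube.
  y = 1: RHS = 7 is not a perfect cube.
  y = -1: RHS = -13 is not a perfect cube.
  y = 2: RHS = 77 is not a perfect cube.
  y = -2: RHS = -83 is not a perfect cube.
  y = 3: RHS = 267 is not a perfect cube.
  y = -3: RHS = -273 is not a perfect cube.
Continuing the search up to |y| = 45 finds no solutions either.
No (x, y) in the scanned range satisfies the equation.

No integer solutions with |y| ≤ 45.


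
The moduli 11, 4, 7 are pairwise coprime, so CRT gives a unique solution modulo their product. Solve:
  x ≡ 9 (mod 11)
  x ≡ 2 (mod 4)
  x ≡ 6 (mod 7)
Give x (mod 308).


Moduli 11, 4, 7 are pairwise coprime; by CRT there is a unique solution modulo M = 11 · 4 · 7 = 308.
Solve pairwise, accumulating the modulus:
  Start with x ≡ 9 (mod 11).
  Combine with x ≡ 2 (mod 4): since gcd(11, 4) = 1, we get a unique residue mod 44.
    Write x = 9 + 11·t and substitute into x ≡ 2 (mod 4): 11·t ≡ 2 − 9 = -7 (mod 4).
    Reduce coefficients mod 4: 3·t ≡ 1 (mod 4).
    The inverse of 3 mod 4 is 3 (since 3·3 = 9 = 2·4 + 1), so t ≡ 3·1 = 3 ≡ 3 (mod 4).
    Then x = 9 + 11·3 = 42, valid modulo lcm(11, 4) = 44: x ≡ 42 (mod 44).
  Combine with x ≡ 6 (mod 7): since gcd(44, 7) = 1, we get a unique residue mod 308.
    Write x = 42 + 44·t and substitute into x ≡ 6 (mod 7): 44·t ≡ 6 − 42 = -36 (mod 7).
    Reduce coefficients mod 7: 2·t ≡ 6 (mod 7).
    The inverse of 2 mod 7 is 4 (since 2·4 = 8 = 1·7 + 1), so t ≡ 4·6 = 24 ≡ 3 (mod 7).
    Then x = 42 + 44·3 = 174, valid modulo lcm(44, 7) = 308: x ≡ 174 (mod 308).
Verify: 174 mod 11 = 9 ✓, 174 mod 4 = 2 ✓, 174 mod 7 = 6 ✓.

x ≡ 174 (mod 308).


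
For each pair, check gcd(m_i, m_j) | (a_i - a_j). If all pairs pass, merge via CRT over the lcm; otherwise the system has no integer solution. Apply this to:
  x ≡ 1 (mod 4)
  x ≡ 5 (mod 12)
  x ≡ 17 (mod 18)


Moduli 4, 12, 18 are not pairwise coprime, so CRT works modulo lcm(m_i) when all pairwise compatibility conditions hold.
Pairwise compatibility: gcd(m_i, m_j) must divide a_i - a_j for every pair.
Merge one congruence at a time:
  Start: x ≡ 1 (mod 4).
  Combine with x ≡ 5 (mod 12): gcd(4, 12) = 4; 5 - 1 = 4, which IS divisible by 4, so compatible.
    Write x = 1 + 4·t and substitute into x ≡ 5 (mod 12): 4·t ≡ 5 − 1 = 4 (mod 12).
    Divide the congruence (and modulus) by g = 4: 1·t ≡ 1 (mod 3).
    So t ≡ 1 (mod 3).
    Then x = 1 + 4·1 = 5, valid modulo lcm(4, 12) = 12: x ≡ 5 (mod 12).
  Combine with x ≡ 17 (mod 18): gcd(12, 18) = 6; 17 - 5 = 12, which IS divisible by 6, so compatible.
    Write x = 5 + 12·t and substitute into x ≡ 17 (mod 18): 12·t ≡ 17 − 5 = 12 (mod 18).
    Divide the congruence (and modulus) by g = 6: 2·t ≡ 2 (mod 3).
    The inverse of 2 mod 3 is 2 (since 2·2 = 4 = 1·3 + 1), so t ≡ 2·2 = 4 ≡ 1 (mod 3).
    Then x = 5 + 12·1 = 17, valid modulo lcm(12, 18) = 36: x ≡ 17 (mod 36).
Verify: 17 mod 4 = 1, 17 mod 12 = 5, 17 mod 18 = 17.

x ≡ 17 (mod 36).


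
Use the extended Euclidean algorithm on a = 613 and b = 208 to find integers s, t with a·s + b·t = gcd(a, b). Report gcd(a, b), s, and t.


Euclidean algorithm on (613, 208) — divide until remainder is 0:
  613 = 2 · 208 + 197
  208 = 1 · 197 + 11
  197 = 17 · 11 + 10
  11 = 1 · 10 + 1
  10 = 10 · 1 + 0
gcd(613, 208) = 1.
Track Bezout coefficients alongside the remainders: start with r₀ = 613 = a·1 + b·0 (s = 1, t = 0) and r₁ = 208 = a·0 + b·1 (s = 0, t = 1); each new remainder r_{k+1} = r_{k-1} − q_k·r_k inherits s_{k+1} = s_{k-1} − q_k·s_k, t_{k+1} = t_{k-1} − q_k·t_k, so r_k = a·s_k + b·t_k at every step:
  q = 2: r = 197, s = 1 − 2·0 = 1, t = 0 − 2·1 = -2  (check: 613·1 + 208·(-2) = 197)
  q = 1: r = 11, s = 0 − 1·1 = -1, t = 1 − 1·(-2) = 3  (check: 613·(-1) + 208·3 = 11)
  q = 17: r = 10, s = 1 − 17·(-1) = 18, t = -2 − 17·3 = -53  (check: 613·18 + 208·(-53) = 10)
  q = 1: r = 1, s = -1 − 1·18 = -19, t = 3 − 1·(-53) = 56  (check: 613·(-19) + 208·56 = 1)
The row with r = 1 (the gcd) gives the Bezout coefficients s = -19, t = 56.
Result: 613 · (-19) + 208 · (56) = 1.

gcd(613, 208) = 1; s = -19, t = 56 (check: 613·(-19) + 208·56 = 1).


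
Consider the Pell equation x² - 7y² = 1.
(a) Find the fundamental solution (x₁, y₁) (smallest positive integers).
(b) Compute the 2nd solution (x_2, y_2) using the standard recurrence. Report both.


Step 1: Find the fundamental solution (x₁, y₁) of x² - 7y² = 1.
  Expand √7 as a continued fraction. a₀ = ⌊√7⌋ = 2; iterate m_{k+1} = d_k·a_k − m_k, d_{k+1} = (7 − m_{k+1}²)/d_k, a_{k+1} = ⌊(a₀ + m_{k+1})/d_{k+1}⌋ (starting m₀ = 0, d₀ = 1), with convergents p_k = a_k·p_{k-1} + p_{k-2}, q_k = a_k·q_{k-1} + q_{k-2} (p₋₁ = 1, q₋₁ = 0):
  k = 0: a₀ = 2; p₀/q₀ = 2/1; p₀² − 7·q₀² = 4 − 7 = -3.
  k = 1: m = 2, d = 3, a = ⌊(2 + 2)/3⌋ = 1; p/q = (1·2 + 1)/(1·1 + 0) = 3/1; p² − 7·q² = 9 − 7 = 2.
  k = 2: m = 1, d = 2, a = ⌊(2 + 1)/2⌋ = 1; p/q = (1·3 + 2)/(1·1 + 1) = 5/2; p² − 7·q² = 25 − 28 = -3.
  k = 3: m = 1, d = 3, a = ⌊(2 + 1)/3⌋ = 1; p/q = (1·5 + 3)/(1·2 + 1) = 8/3; p² − 7·q² = 64 − 63 = 1.
  The first convergent with p² − 7·q² = 1 gives the fundamental solution (x₁, y₁) = (8, 3).
Step 2: Apply the recurrence (x_{n+1}, y_{n+1}) = (x₁x_n + 7y₁y_n, x₁y_n + y₁x_n) repeatedly.
  From (x_1, y_1) = (8, 3): x_2 = 8·8 + 7·3·3 = 127; y_2 = 8·3 + 3·8 = 48.
Step 3: Verify x_2² - 7·y_2² = 16129 - 16128 = 1 (should be 1). ✓

(x_1, y_1) = (8, 3); (x_2, y_2) = (127, 48).


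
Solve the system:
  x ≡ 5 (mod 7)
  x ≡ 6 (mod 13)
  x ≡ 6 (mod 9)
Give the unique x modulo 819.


Moduli 7, 13, 9 are pairwise coprime; by CRT there is a unique solution modulo M = 7 · 13 · 9 = 819.
Solve pairwise, accumulating the modulus:
  Start with x ≡ 5 (mod 7).
  Combine with x ≡ 6 (mod 13): since gcd(7, 13) = 1, we get a unique residue mod 91.
    Write x = 5 + 7·t and substitute into x ≡ 6 (mod 13): 7·t ≡ 6 − 5 = 1 (mod 13).
    The inverse of 7 mod 13 is 2 (since 7·2 = 14 = 1·13 + 1), so t ≡ 2·1 = 2 ≡ 2 (mod 13).
    Then x = 5 + 7·2 = 19, valid modulo lcm(7, 13) = 91: x ≡ 19 (mod 91).
  Combine with x ≡ 6 (mod 9): since gcd(91, 9) = 1, we get a unique residue mod 819.
    Write x = 19 + 91·t and substitute into x ≡ 6 (mod 9): 91·t ≡ 6 − 19 = -13 (mod 9).
    Reduce coefficients mod 9: 1·t ≡ 5 (mod 9).
    So t ≡ 5 (mod 9).
    Then x = 19 + 91·5 = 474, valid modulo lcm(91, 9) = 819: x ≡ 474 (mod 819).
Verify: 474 mod 7 = 5 ✓, 474 mod 13 = 6 ✓, 474 mod 9 = 6 ✓.

x ≡ 474 (mod 819).
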